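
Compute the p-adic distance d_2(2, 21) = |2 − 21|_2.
d_2(2, 21) = 1

Step 1 — x − y = 2 − 21 = -19. Step 2 — v_2(-19) = 0 (factor: -19 = −(2^0 · 19); the sign does not affect v_p). Step 3 — |x − y|_2 = 2^{0} = 1.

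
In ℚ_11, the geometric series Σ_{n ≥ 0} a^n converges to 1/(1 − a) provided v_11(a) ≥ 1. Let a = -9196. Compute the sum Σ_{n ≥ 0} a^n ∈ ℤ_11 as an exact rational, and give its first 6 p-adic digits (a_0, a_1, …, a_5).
Σ a^n = 1/(1 − a) = 1/9197;  first 6 digits = (1, 0, 1, 4, 0, 8)

v_11(a) = 2 ≥ 1, so the series converges in ℤ_11 to 1/(1 − a) = 1/(1 − (-9196)) = 1/9197. Expand this rational in ℤ_11: compute digits iteratively via d_i = x_i mod 11, x_{i+1} = (x_i − d_i)/11. The first 6 digits are (1, 0, 1, 4, 0, 8).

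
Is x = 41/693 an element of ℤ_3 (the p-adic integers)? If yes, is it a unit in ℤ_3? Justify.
x ∉ ℤ_3 (v_3(x) = -2 < 0)

ℤ_3 = {x ∈ ℚ_3 : v_3(x) ≥ 0} and ℤ_3^× = {x ∈ ℤ_3 : v_3(x) = 0}. Here v_3(41/693) = v_3(num) − v_3(den) = -2; compare against these criteria.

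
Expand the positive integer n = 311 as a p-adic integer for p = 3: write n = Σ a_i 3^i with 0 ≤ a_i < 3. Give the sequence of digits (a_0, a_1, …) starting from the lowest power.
(a_0, a_1, …) = (2, 1, 1, 2, 0, 1)

Repeated division by 3 gives the digits low-to-high: 311 = 2 + 1·3^1 + 1·3^2 + 2·3^3 + 1·3^5. Digit sequence: (2, 1, 1, 2, 0, 1).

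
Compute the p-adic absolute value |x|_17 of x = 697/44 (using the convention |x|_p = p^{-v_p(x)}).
|697/44|_17 = 1/17

Step 1 — compute v_17(x) by factoring powers of 17 out of the numerator and denominator: v_17(697/44) = 1. Step 2 — apply |x|_p = p^{-v_p(x)} = 17^{-1} = 1/17.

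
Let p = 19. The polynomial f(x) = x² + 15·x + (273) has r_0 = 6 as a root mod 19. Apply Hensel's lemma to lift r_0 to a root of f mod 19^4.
r_3 = 47924 (mod 130321)

Hensel: r_{i+1} = r_i − f(r_i)·(f′(r_i))^{-1} mod 19^{i+2}, f′(x) = 2x + 15. Iterate:
  r_0 = 6 (mod 19)
  r_1 = 272 (mod 361)
  r_2 = 6770 (mod 6859)
  r_3 = 47924 (mod 130321)
Final: r = 47924 satisfies f(r) ≡ 0 mod 19^4.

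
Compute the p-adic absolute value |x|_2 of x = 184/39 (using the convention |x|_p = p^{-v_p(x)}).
|184/39|_2 = 1/8

Step 1 — compute v_2(x) by factoring powers of 2 out of the numerator and denominator: v_2(184/39) = 3. Step 2 — apply |x|_p = p^{-v_p(x)} = 2^{-3} = 1/8.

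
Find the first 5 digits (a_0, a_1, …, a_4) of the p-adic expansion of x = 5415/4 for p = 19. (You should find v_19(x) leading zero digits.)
(a_0, …, a_4) = (0, 0, 18, 4, 14)

v_19(5415/4) = 2, so a_0 = ... = a_1 = 0. Factor out: x = 19^2 · u with u = 15/4 a unit in ℤ_19. Expand u iteratively via a_{v+i} = u_i mod 19, u_{i+1} = (u_i − a_{v+i})/19:
  u_0 = 15/4;  a_2 = 18;  u_1 = (u_0 − 18)/19 = -3/4
  u_1 = -3/4;  a_3 = 4;  u_2 = (u_1 − 4)/19 = -1/4
  u_2 = -1/4;  a_4 = 14;  u_3 = (u_2 − 14)/19 = -3/4
Digits: (0, 0, 18, 4, 14).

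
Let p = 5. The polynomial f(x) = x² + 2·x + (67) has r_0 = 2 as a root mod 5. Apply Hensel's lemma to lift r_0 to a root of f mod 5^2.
r_1 = 2 (mod 25)

Hensel: r_{i+1} = r_i − f(r_i)·(f′(r_i))^{-1} mod 5^{i+2}, f′(x) = 2x + 2. Iterate:
  r_0 = 2 (mod 5)
  r_1 = 2 (mod 25)
Final: r = 2 satisfies f(r) ≡ 0 mod 5^2.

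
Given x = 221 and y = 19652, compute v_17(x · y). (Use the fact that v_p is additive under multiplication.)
v_17(4343092) = 4

v_p(x) = 1 (factor: 221 = 17^1 · 13); v_p(y) = 3 (factor: 19652 = 17^3 · 4). Additivity: v_p(xy) = v_p(x) + v_p(y) = 1 + 3 = 4. (Direct check: xy = 4343092 = 17^4 · (52).)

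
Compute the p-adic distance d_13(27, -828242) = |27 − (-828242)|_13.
d_13(27, -828242) = 1/28561

Step 1 — x − y = 27 − (-828242) = 828269. Step 2 — v_13(828269) = 4 (factor: 828269 = (13^4 · 29); the sign does not affect v_p). Step 3 — |x − y|_13 = 13^{-4} = 1/28561.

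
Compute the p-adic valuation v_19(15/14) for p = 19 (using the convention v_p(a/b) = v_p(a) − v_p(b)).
v_19(15/14) = 0

Factor powers of 19 from the numerator and denominator of the reduced fraction: 15 = 19^0 · 15 and 14 = 19^0 · 14. Apply v_p(a/b) = v_p(a) − v_p(b): v_19(15/14) = 0 − 0 = 0.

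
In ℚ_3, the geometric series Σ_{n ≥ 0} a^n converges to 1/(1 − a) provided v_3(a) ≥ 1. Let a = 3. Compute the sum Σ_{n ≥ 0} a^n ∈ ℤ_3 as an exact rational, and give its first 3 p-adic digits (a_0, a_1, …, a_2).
Σ a^n = 1/(1 − a) = -1/2;  first 3 digits = (1, 1, 1)

v_3(a) = 1 ≥ 1, so the series converges in ℤ_3 to 1/(1 − a) = 1/(1 − 3) = -1/2. Expand this rational in ℤ_3: compute digits iteratively via d_i = x_i mod 3, x_{i+1} = (x_i − d_i)/3. The first 3 digits are (1, 1, 1).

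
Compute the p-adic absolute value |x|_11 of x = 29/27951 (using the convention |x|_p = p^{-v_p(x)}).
|29/27951|_11 = 1331

Step 1 — compute v_11(x) by factoring powers of 11 out of the numerator and denominator: v_11(29/27951) = -3. Step 2 — apply |x|_p = p^{-v_p(x)} = 11^{3} = 1331.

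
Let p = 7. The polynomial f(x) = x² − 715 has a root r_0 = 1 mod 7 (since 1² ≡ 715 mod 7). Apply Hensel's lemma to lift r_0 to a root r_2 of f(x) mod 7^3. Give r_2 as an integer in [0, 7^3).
r_2 = 260 (mod 343)

Hensel's recurrence: r_{i+1} = r_i − f(r_i)·(f′(r_i))^{-1} mod 7^{i+2}, with f′(x) = 2x. Iterate:
  r_0 = 1 (mod 7)
  r_1 = 15 (mod 49)
  r_2 = 260 (mod 343)
Final: r_2 = 260, and one checks f(r_2) ≡ 0 mod 7^3.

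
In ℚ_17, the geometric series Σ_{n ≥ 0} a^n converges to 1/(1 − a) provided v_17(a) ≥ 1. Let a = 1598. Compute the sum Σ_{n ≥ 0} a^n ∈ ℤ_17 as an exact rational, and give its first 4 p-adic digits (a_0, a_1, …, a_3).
Σ a^n = 1/(1 − a) = -1/1597;  first 4 digits = (1, 9, 1, 8)

v_17(a) = 1 ≥ 1, so the series converges in ℤ_17 to 1/(1 − a) = 1/(1 − 1598) = -1/1597. Expand this rational in ℤ_17: compute digits iteratively via d_i = x_i mod 17, x_{i+1} = (x_i − d_i)/17. The first 4 digits are (1, 9, 1, 8).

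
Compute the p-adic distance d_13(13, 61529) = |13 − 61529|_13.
d_13(13, 61529) = 1/2197

Step 1 — x − y = 13 − 61529 = -61516. Step 2 — v_13(-61516) = 3 (factor: -61516 = −(13^3 · 28); the sign does not affect v_p). Step 3 — |x − y|_13 = 13^{-3} = 1/2197.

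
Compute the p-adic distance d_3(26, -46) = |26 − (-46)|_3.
d_3(26, -46) = 1/9

Step 1 — x − y = 26 − (-46) = 72. Step 2 — v_3(72) = 2 (factor: 72 = (3^2 · 8); the sign does not affect v_p). Step 3 — |x − y|_3 = 3^{-2} = 1/9.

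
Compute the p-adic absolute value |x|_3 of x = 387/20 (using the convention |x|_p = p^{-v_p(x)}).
|387/20|_3 = 1/9

Step 1 — compute v_3(x) by factoring powers of 3 out of the numerator and denominator: v_3(387/20) = 2. Step 2 — apply |x|_p = p^{-v_p(x)} = 3^{-2} = 1/9.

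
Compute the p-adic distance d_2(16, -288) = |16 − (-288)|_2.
d_2(16, -288) = 1/16

Step 1 — x − y = 16 − (-288) = 304. Step 2 — v_2(304) = 4 (factor: 304 = (2^4 · 19); the sign does not affect v_p). Step 3 — |x − y|_2 = 2^{-4} = 1/16.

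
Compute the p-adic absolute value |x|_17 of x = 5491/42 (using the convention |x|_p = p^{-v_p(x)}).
|5491/42|_17 = 1/289

Step 1 — compute v_17(x) by factoring powers of 17 out of the numerator and denominator: v_17(5491/42) = 2. Step 2 — apply |x|_p = p^{-v_p(x)} = 17^{-2} = 1/289.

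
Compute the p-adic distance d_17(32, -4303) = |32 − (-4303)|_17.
d_17(32, -4303) = 1/289

Step 1 — x − y = 32 − (-4303) = 4335. Step 2 — v_17(4335) = 2 (factor: 4335 = (17^2 · 15); the sign does not affect v_p). Step 3 — |x − y|_17 = 17^{-2} = 1/289.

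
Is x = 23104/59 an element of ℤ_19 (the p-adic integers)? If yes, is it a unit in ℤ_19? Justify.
x ∈ ℤ_19 but not a unit; v_19(x) = 2 > 0

ℤ_19 = {x ∈ ℚ_19 : v_19(x) ≥ 0} and ℤ_19^× = {x ∈ ℤ_19 : v_19(x) = 0}. Here v_19(23104/59) = v_19(num) − v_19(den) = 2; compare against these criteria.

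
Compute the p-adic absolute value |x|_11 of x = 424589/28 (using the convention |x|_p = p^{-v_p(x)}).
|424589/28|_11 = 1/14641

Step 1 — compute v_11(x) by factoring powers of 11 out of the numerator and denominator: v_11(424589/28) = 4. Step 2 — apply |x|_p = p^{-v_p(x)} = 11^{-4} = 1/14641.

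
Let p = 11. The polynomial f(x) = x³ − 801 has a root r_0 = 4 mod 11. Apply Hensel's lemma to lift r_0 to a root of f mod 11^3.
r_2 = 884 (mod 1331)

Hensel: r_{i+1} = r_i − f(r_i)/f′(r_i) mod 11^{i+2}, where f′(x) = 3x². Iterate:
  r_0 = 4 (mod 11)
  r_1 = 37 (mod 121)
  r_2 = 884 (mod 1331)
Final: r = 884 with f(r) ≡ 0 mod 11^3.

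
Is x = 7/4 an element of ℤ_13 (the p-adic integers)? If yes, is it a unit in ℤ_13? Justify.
x ∈ ℤ_13^× (unit); v_13(x) = 0

ℤ_13 = {x ∈ ℚ_13 : v_13(x) ≥ 0} and ℤ_13^× = {x ∈ ℤ_13 : v_13(x) = 0}. Here v_13(7/4) = v_13(num) − v_13(den) = 0; compare against these criteria.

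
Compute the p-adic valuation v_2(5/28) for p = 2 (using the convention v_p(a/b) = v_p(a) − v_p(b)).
v_2(5/28) = -2

Factor powers of 2 from the numerator and denominator of the reduced fraction: 5 = 2^0 · 5 and 28 = 2^2 · 7. Apply v_p(a/b) = v_p(a) − v_p(b): v_2(5/28) = 0 − 2 = -2.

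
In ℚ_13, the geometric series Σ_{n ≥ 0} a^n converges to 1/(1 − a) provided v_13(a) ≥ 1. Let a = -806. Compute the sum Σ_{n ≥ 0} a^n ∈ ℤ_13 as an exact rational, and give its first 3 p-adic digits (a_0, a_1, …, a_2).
Σ a^n = 1/(1 − a) = 1/807;  first 3 digits = (1, 3, 4)

v_13(a) = 1 ≥ 1, so the series converges in ℤ_13 to 1/(1 − a) = 1/(1 − (-806)) = 1/807. Expand this rational in ℤ_13: compute digits iteratively via d_i = x_i mod 13, x_{i+1} = (x_i − d_i)/13. The first 3 digits are (1, 3, 4).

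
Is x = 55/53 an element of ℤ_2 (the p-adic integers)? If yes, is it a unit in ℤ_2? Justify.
x ∈ ℤ_2^× (unit); v_2(x) = 0

ℤ_2 = {x ∈ ℚ_2 : v_2(x) ≥ 0} and ℤ_2^× = {x ∈ ℤ_2 : v_2(x) = 0}. Here v_2(55/53) = v_2(num) − v_2(den) = 0; compare against these criteria.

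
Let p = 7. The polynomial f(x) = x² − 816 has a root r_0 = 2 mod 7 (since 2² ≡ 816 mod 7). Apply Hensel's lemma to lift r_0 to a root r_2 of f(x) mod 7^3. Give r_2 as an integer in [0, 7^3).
r_2 = 107 (mod 343)

Hensel's recurrence: r_{i+1} = r_i − f(r_i)·(f′(r_i))^{-1} mod 7^{i+2}, with f′(x) = 2x. Iterate:
  r_0 = 2 (mod 7)
  r_1 = 9 (mod 49)
  r_2 = 107 (mod 343)
Final: r_2 = 107, and one checks f(r_2) ≡ 0 mod 7^3.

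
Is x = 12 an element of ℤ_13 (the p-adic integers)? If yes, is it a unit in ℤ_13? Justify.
x ∈ ℤ_13^× (unit); v_13(x) = 0

ℤ_13 = {x ∈ ℚ_13 : v_13(x) ≥ 0} and ℤ_13^× = {x ∈ ℤ_13 : v_13(x) = 0}. Here v_13(12) = v_13(num) − v_13(den) = 0; compare against these criteria.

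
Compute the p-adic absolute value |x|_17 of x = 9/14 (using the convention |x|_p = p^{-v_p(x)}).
|9/14|_17 = 1

Step 1 — compute v_17(x) by factoring powers of 17 out of the numerator and denominator: v_17(9/14) = 0. Step 2 — apply |x|_p = p^{-v_p(x)} = 17^{0} = 1.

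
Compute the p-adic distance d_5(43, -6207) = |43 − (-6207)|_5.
d_5(43, -6207) = 1/3125

Step 1 — x − y = 43 − (-6207) = 6250. Step 2 — v_5(6250) = 5 (factor: 6250 = (5^5 · 2); the sign does not affect v_p). Step 3 — |x − y|_5 = 5^{-5} = 1/3125.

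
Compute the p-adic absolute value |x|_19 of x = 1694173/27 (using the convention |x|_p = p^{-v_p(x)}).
|1694173/27|_19 = 1/130321

Step 1 — compute v_19(x) by factoring powers of 19 out of the numerator and denominator: v_19(1694173/27) = 4. Step 2 — apply |x|_p = p^{-v_p(x)} = 19^{-4} = 1/130321.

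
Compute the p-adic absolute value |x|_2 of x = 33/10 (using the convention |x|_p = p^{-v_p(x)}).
|33/10|_2 = 2

Step 1 — compute v_2(x) by factoring powers of 2 out of the numerator and denominator: v_2(33/10) = -1. Step 2 — apply |x|_p = p^{-v_p(x)} = 2^{1} = 2.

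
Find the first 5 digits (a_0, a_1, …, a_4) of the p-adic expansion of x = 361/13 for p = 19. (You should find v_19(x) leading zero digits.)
(a_0, …, a_4) = (0, 0, 3, 13, 11)

v_19(361/13) = 2, so a_0 = ... = a_1 = 0. Factor out: x = 19^2 · u with u = 1/13 a unit in ℤ_19. Expand u iteratively via a_{v+i} = u_i mod 19, u_{i+1} = (u_i − a_{v+i})/19:
  u_0 = 1/13;  a_2 = 3;  u_1 = (u_0 − 3)/19 = -2/13
  u_1 = -2/13;  a_3 = 13;  u_2 = (u_1 − 13)/19 = -9/13
  u_2 = -9/13;  a_4 = 11;  u_3 = (u_2 − 11)/19 = -8/13
Digits: (0, 0, 3, 13, 11).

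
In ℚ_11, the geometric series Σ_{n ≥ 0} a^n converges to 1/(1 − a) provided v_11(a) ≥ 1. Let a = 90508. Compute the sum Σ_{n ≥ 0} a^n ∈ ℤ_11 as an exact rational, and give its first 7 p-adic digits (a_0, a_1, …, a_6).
Σ a^n = 1/(1 − a) = -1/90507;  first 7 digits = (1, 0, 0, 2, 6, 0, 4)

v_11(a) = 3 ≥ 1, so the series converges in ℤ_11 to 1/(1 − a) = 1/(1 − 90508) = -1/90507. Expand this rational in ℤ_11: compute digits iteratively via d_i = x_i mod 11, x_{i+1} = (x_i − d_i)/11. The first 7 digits are (1, 0, 0, 2, 6, 0, 4).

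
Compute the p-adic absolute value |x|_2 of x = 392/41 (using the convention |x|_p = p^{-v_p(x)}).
|392/41|_2 = 1/8

Step 1 — compute v_2(x) by factoring powers of 2 out of the numerator and denominator: v_2(392/41) = 3. Step 2 — apply |x|_p = p^{-v_p(x)} = 2^{-3} = 1/8.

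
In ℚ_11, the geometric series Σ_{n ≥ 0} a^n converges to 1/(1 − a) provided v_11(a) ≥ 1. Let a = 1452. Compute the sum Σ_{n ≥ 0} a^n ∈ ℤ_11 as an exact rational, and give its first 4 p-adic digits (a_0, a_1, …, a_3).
Σ a^n = 1/(1 − a) = -1/1451;  first 4 digits = (1, 0, 1, 1)

v_11(a) = 2 ≥ 1, so the series converges in ℤ_11 to 1/(1 − a) = 1/(1 − 1452) = -1/1451. Expand this rational in ℤ_11: compute digits iteratively via d_i = x_i mod 11, x_{i+1} = (x_i − d_i)/11. The first 4 digits are (1, 0, 1, 1).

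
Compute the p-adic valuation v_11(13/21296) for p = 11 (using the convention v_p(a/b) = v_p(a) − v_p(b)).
v_11(13/21296) = -3

Factor powers of 11 from the numerator and denominator of the reduced fraction: 13 = 11^0 · 13 and 21296 = 11^3 · 16. Apply v_p(a/b) = v_p(a) − v_p(b): v_11(13/21296) = 0 − 3 = -3.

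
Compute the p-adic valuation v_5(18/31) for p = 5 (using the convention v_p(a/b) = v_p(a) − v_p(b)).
v_5(18/31) = 0

Factor powers of 5 from the numerator and denominator of the reduced fraction: 18 = 5^0 · 18 and 31 = 5^0 · 31. Apply v_p(a/b) = v_p(a) − v_p(b): v_5(18/31) = 0 − 0 = 0.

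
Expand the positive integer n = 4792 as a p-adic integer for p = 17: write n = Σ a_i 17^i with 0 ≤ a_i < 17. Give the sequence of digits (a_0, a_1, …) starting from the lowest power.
(a_0, a_1, …) = (15, 9, 16)

Repeated division by 17 gives the digits low-to-high: 4792 = 15 + 9·17^1 + 16·17^2. Digit sequence: (15, 9, 16).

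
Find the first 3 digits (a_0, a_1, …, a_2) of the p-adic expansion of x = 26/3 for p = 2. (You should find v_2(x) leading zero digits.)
(a_0, …, a_2) = (0, 1, 1)

v_2(26/3) = 1, so a_0 = ... = a_0 = 0. Factor out: x = 2^1 · u with u = 13/3 a unit in ℤ_2. Expand u iteratively via a_{v+i} = u_i mod 2, u_{i+1} = (u_i − a_{v+i})/2:
  u_0 = 13/3;  a_1 = 1;  u_1 = (u_0 − 1)/2 = 5/3
  u_1 = 5/3;  a_2 = 1;  u_2 = (u_1 − 1)/2 = 1/3
Digits: (0, 1, 1).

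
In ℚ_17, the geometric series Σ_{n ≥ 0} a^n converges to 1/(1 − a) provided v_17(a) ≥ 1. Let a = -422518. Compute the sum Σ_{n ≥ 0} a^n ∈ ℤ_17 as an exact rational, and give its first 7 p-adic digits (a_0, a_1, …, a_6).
Σ a^n = 1/(1 − a) = 1/422519;  first 7 digits = (1, 0, 0, 16, 11, 16, 0)

v_17(a) = 3 ≥ 1, so the series converges in ℤ_17 to 1/(1 − a) = 1/(1 − (-422518)) = 1/422519. Expand this rational in ℤ_17: compute digits iteratively via d_i = x_i mod 17, x_{i+1} = (x_i − d_i)/17. The first 7 digits are (1, 0, 0, 16, 11, 16, 0).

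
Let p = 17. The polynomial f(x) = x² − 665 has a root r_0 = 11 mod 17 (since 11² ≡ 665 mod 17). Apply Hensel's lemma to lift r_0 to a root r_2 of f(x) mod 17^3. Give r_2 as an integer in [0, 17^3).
r_2 = 2374 (mod 4913)

Hensel's recurrence: r_{i+1} = r_i − f(r_i)·(f′(r_i))^{-1} mod 17^{i+2}, with f′(x) = 2x. Iterate:
  r_0 = 11 (mod 17)
  r_1 = 62 (mod 289)
  r_2 = 2374 (mod 4913)
Final: r_2 = 2374, and one checks f(r_2) ≡ 0 mod 17^3.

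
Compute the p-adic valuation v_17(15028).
v_17(15028) = 2

v_17(n) is the largest exponent k such that 17^k divides n. Factor out: 15028 = 17^2 · 52. (Sign doesn't affect v_p.) So v_17(15028) = 2.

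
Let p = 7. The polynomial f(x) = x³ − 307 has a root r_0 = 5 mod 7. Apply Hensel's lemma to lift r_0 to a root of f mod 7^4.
r_3 = 1237 (mod 2401)

Hensel: r_{i+1} = r_i − f(r_i)/f′(r_i) mod 7^{i+2}, where f′(x) = 3x². Iterate:
  r_0 = 5 (mod 7)
  r_1 = 12 (mod 49)
  r_2 = 208 (mod 343)
  r_3 = 1237 (mod 2401)
Final: r = 1237 with f(r) ≡ 0 mod 7^4.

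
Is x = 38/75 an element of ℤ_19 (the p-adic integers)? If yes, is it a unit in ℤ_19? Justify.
x ∈ ℤ_19 but not a unit; v_19(x) = 1 > 0

ℤ_19 = {x ∈ ℚ_19 : v_19(x) ≥ 0} and ℤ_19^× = {x ∈ ℤ_19 : v_19(x) = 0}. Here v_19(38/75) = v_19(num) − v_19(den) = 1; compare against these criteria.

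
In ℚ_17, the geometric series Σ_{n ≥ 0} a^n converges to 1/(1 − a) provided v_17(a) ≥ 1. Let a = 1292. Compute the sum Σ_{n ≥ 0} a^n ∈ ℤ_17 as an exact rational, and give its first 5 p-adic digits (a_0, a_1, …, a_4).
Σ a^n = 1/(1 − a) = -1/1291;  first 5 digits = (1, 8, 0, 2, 1)

v_17(a) = 1 ≥ 1, so the series converges in ℤ_17 to 1/(1 − a) = 1/(1 − 1292) = -1/1291. Expand this rational in ℤ_17: compute digits iteratively via d_i = x_i mod 17, x_{i+1} = (x_i − d_i)/17. The first 5 digits are (1, 8, 0, 2, 1).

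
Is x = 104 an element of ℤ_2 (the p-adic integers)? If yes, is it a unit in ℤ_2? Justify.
x ∈ ℤ_2 but not a unit; v_2(x) = 3 > 0

ℤ_2 = {x ∈ ℚ_2 : v_2(x) ≥ 0} and ℤ_2^× = {x ∈ ℤ_2 : v_2(x) = 0}. Here v_2(104) = v_2(num) − v_2(den) = 3; compare against these criteria.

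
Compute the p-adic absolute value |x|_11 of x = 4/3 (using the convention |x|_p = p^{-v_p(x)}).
|4/3|_11 = 1

Step 1 — compute v_11(x) by factoring powers of 11 out of the numerator and denominator: v_11(4/3) = 0. Step 2 — apply |x|_p = p^{-v_p(x)} = 11^{0} = 1.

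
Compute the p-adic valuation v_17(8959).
v_17(8959) = 2

v_17(n) is the largest exponent k such that 17^k divides n. Factor out: 8959 = 17^2 · 31. (Sign doesn't affect v_p.) So v_17(8959) = 2.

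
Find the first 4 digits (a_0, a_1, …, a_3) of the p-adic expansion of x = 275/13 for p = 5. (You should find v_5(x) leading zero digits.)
(a_0, …, a_3) = (0, 0, 2, 4)

v_5(275/13) = 2, so a_0 = ... = a_1 = 0. Factor out: x = 5^2 · u with u = 11/13 a unit in ℤ_5. Expand u iteratively via a_{v+i} = u_i mod 5, u_{i+1} = (u_i − a_{v+i})/5:
  u_0 = 11/13;  a_2 = 2;  u_1 = (u_0 − 2)/5 = -3/13
  u_1 = -3/13;  a_3 = 4;  u_2 = (u_1 − 4)/5 = -11/13
Digits: (0, 0, 2, 4).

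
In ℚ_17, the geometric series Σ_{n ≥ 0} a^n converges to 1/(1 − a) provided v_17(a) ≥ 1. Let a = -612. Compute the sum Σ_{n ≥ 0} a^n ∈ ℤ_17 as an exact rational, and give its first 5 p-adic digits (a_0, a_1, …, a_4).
Σ a^n = 1/(1 − a) = 1/613;  first 5 digits = (1, 15, 1, 0, 13)

v_17(a) = 1 ≥ 1, so the series converges in ℤ_17 to 1/(1 − a) = 1/(1 − (-612)) = 1/613. Expand this rational in ℤ_17: compute digits iteratively via d_i = x_i mod 17, x_{i+1} = (x_i − d_i)/17. The first 5 digits are (1, 15, 1, 0, 13).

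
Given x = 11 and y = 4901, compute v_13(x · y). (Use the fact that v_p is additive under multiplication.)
v_13(53911) = 2

v_p(x) = 0 (factor: 11 = 13^0 · 11); v_p(y) = 2 (factor: 4901 = 13^2 · 29). Additivity: v_p(xy) = v_p(x) + v_p(y) = 0 + 2 = 2. (Direct check: xy = 53911 = 13^2 · (319).)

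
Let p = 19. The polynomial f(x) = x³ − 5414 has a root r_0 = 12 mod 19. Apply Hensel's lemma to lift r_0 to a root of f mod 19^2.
r_1 = 69 (mod 361)

Hensel: r_{i+1} = r_i − f(r_i)/f′(r_i) mod 19^{i+2}, where f′(x) = 3x². Iterate:
  r_0 = 12 (mod 19)
  r_1 = 69 (mod 361)
Final: r = 69 with f(r) ≡ 0 mod 19^2.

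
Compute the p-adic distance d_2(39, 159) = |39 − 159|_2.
d_2(39, 159) = 1/8

Step 1 — x − y = 39 − 159 = -120. Step 2 — v_2(-120) = 3 (factor: -120 = −(2^3 · 15); the sign does not affect v_p). Step 3 — |x − y|_2 = 2^{-3} = 1/8.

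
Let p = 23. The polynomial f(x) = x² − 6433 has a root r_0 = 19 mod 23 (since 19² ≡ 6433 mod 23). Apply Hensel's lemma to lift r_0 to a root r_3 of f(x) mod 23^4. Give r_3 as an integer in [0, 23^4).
r_3 = 247890 (mod 279841)

Hensel's recurrence: r_{i+1} = r_i − f(r_i)·(f′(r_i))^{-1} mod 23^{i+2}, with f′(x) = 2x. Iterate:
  r_0 = 19 (mod 23)
  r_1 = 318 (mod 529)
  r_2 = 4550 (mod 12167)
  r_3 = 247890 (mod 279841)
Final: r_3 = 247890, and one checks f(r_3) ≡ 0 mod 23^4.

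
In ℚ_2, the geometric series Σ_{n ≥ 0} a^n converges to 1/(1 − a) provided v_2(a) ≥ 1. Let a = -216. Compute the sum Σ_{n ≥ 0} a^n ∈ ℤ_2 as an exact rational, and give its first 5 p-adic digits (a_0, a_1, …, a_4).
Σ a^n = 1/(1 − a) = 1/217;  first 5 digits = (1, 0, 0, 1, 0)

v_2(a) = 3 ≥ 1, so the series converges in ℤ_2 to 1/(1 − a) = 1/(1 − (-216)) = 1/217. Expand this rational in ℤ_2: compute digits iteratively via d_i = x_i mod 2, x_{i+1} = (x_i − d_i)/2. The first 5 digits are (1, 0, 0, 1, 0).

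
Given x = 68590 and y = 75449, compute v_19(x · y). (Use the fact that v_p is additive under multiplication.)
v_19(5175046910) = 6

v_p(x) = 3 (factor: 68590 = 19^3 · 10); v_p(y) = 3 (factor: 75449 = 19^3 · 11). Additivity: v_p(xy) = v_p(x) + v_p(y) = 3 + 3 = 6. (Direct check: xy = 5175046910 = 19^6 · (110).)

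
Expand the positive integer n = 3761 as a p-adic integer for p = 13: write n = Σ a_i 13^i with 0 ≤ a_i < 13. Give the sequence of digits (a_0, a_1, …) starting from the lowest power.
(a_0, a_1, …) = (4, 3, 9, 1)

Repeated division by 13 gives the digits low-to-high: 3761 = 4 + 3·13^1 + 9·13^2 + 1·13^3. Digit sequence: (4, 3, 9, 1).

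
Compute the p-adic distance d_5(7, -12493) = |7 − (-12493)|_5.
d_5(7, -12493) = 1/3125

Step 1 — x − y = 7 − (-12493) = 12500. Step 2 — v_5(12500) = 5 (factor: 12500 = (5^5 · 4); the sign does not affect v_p). Step 3 — |x − y|_5 = 5^{-5} = 1/3125.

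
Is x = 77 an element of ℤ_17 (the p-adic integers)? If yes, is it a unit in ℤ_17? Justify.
x ∈ ℤ_17^× (unit); v_17(x) = 0

ℤ_17 = {x ∈ ℚ_17 : v_17(x) ≥ 0} and ℤ_17^× = {x ∈ ℤ_17 : v_17(x) = 0}. Here v_17(77) = v_17(num) − v_17(den) = 0; compare against these criteria.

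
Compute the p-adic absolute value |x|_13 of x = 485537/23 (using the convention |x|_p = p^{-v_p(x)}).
|485537/23|_13 = 1/28561

Step 1 — compute v_13(x) by factoring powers of 13 out of the numerator and denominator: v_13(485537/23) = 4. Step 2 — apply |x|_p = p^{-v_p(x)} = 13^{-4} = 1/28561.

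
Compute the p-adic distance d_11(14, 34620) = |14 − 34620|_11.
d_11(14, 34620) = 1/1331

Step 1 — x − y = 14 − 34620 = -34606. Step 2 — v_11(-34606) = 3 (factor: -34606 = −(11^3 · 26); the sign does not affect v_p). Step 3 — |x − y|_11 = 11^{-3} = 1/1331.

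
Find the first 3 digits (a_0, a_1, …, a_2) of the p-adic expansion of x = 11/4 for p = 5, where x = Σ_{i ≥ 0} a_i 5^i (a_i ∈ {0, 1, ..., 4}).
(a_0, …, a_2) = (4, 1, 1)

v_5(11/4) = 0 (numerator and denominator both coprime to 5), so x ∈ ℤ_5^×. Compute digits iteratively via a_i = x_i mod 5, x_{i+1} = (x_i − a_i)/5, with x_0 = x:
  x_0 = 11/4;  a_0 = 4;  x_1 = (x_0 − 4)/5 = -1/4
  x_1 = -1/4;  a_1 = 1;  x_2 = (x_1 − 1)/5 = -1/4
  x_2 = -1/4;  a_2 = 1;  x_3 = (x_2 − 1)/5 = -1/4
Digits: (4, 1, 1).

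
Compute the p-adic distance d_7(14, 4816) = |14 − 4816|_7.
d_7(14, 4816) = 1/2401

Step 1 — x − y = 14 − 4816 = -4802. Step 2 — v_7(-4802) = 4 (factor: -4802 = −(7^4 · 2); the sign does not affect v_p). Step 3 — |x − y|_7 = 7^{-4} = 1/2401.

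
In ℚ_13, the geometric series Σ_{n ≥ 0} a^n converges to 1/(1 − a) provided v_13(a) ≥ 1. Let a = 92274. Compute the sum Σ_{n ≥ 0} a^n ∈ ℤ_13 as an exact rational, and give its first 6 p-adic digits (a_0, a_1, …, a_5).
Σ a^n = 1/(1 − a) = -1/92273;  first 6 digits = (1, 0, 0, 3, 3, 0)

v_13(a) = 3 ≥ 1, so the series converges in ℤ_13 to 1/(1 − a) = 1/(1 − 92274) = -1/92273. Expand this rational in ℤ_13: compute digits iteratively via d_i = x_i mod 13, x_{i+1} = (x_i − d_i)/13. The first 6 digits are (1, 0, 0, 3, 3, 0).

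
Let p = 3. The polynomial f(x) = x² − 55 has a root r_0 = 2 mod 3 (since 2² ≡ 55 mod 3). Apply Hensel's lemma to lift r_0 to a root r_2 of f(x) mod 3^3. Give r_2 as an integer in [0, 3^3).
r_2 = 26 (mod 27)

Hensel's recurrence: r_{i+1} = r_i − f(r_i)·(f′(r_i))^{-1} mod 3^{i+2}, with f′(x) = 2x. Iterate:
  r_0 = 2 (mod 3)
  r_1 = 8 (mod 9)
  r_2 = 26 (mod 27)
Final: r_2 = 26, and one checks f(r_2) ≡ 0 mod 3^3.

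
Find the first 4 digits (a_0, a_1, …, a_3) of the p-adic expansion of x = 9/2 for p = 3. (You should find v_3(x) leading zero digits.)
(a_0, …, a_3) = (0, 0, 2, 1)

v_3(9/2) = 2, so a_0 = ... = a_1 = 0. Factor out: x = 3^2 · u with u = 1/2 a unit in ℤ_3. Expand u iteratively via a_{v+i} = u_i mod 3, u_{i+1} = (u_i − a_{v+i})/3:
  u_0 = 1/2;  a_2 = 2;  u_1 = (u_0 − 2)/3 = -1/2
  u_1 = -1/2;  a_3 = 1;  u_2 = (u_1 − 1)/3 = -1/2
Digits: (0, 0, 2, 1).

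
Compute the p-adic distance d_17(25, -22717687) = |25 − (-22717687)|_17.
d_17(25, -22717687) = 1/1419857

Step 1 — x − y = 25 − (-22717687) = 22717712. Step 2 — v_17(22717712) = 5 (factor: 22717712 = (17^5 · 16); the sign does not affect v_p). Step 3 — |x − y|_17 = 17^{-5} = 1/1419857.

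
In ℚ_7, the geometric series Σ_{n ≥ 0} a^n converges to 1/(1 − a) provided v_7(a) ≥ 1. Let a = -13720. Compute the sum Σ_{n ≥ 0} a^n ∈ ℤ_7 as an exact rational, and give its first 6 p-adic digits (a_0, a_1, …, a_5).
Σ a^n = 1/(1 − a) = 1/13721;  first 6 digits = (1, 0, 0, 2, 1, 6)

v_7(a) = 3 ≥ 1, so the series converges in ℤ_7 to 1/(1 − a) = 1/(1 − (-13720)) = 1/13721. Expand this rational in ℤ_7: compute digits iteratively via d_i = x_i mod 7, x_{i+1} = (x_i − d_i)/7. The first 6 digits are (1, 0, 0, 2, 1, 6).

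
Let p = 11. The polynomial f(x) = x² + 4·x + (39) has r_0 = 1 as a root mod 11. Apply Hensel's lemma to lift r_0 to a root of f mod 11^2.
r_1 = 34 (mod 121)

Hensel: r_{i+1} = r_i − f(r_i)·(f′(r_i))^{-1} mod 11^{i+2}, f′(x) = 2x + 4. Iterate:
  r_0 = 1 (mod 11)
  r_1 = 34 (mod 121)
Final: r = 34 satisfies f(r) ≡ 0 mod 11^2.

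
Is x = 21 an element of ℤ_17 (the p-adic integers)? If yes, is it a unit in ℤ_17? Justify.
x ∈ ℤ_17^× (unit); v_17(x) = 0

ℤ_17 = {x ∈ ℚ_17 : v_17(x) ≥ 0} and ℤ_17^× = {x ∈ ℤ_17 : v_17(x) = 0}. Here v_17(21) = v_17(num) − v_17(den) = 0; compare against these criteria.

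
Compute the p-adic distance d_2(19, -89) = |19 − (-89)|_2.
d_2(19, -89) = 1/4

Step 1 — x − y = 19 − (-89) = 108. Step 2 — v_2(108) = 2 (factor: 108 = (2^2 · 27); the sign does not affect v_p). Step 3 — |x − y|_2 = 2^{-2} = 1/4.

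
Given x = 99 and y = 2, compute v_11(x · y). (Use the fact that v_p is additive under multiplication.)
v_11(198) = 1

v_p(x) = 1 (factor: 99 = 11^1 · 9); v_p(y) = 0 (factor: 2 = 11^0 · 2). Additivity: v_p(xy) = v_p(x) + v_p(y) = 1 + 0 = 1. (Direct check: xy = 198 = 11^1 · (18).)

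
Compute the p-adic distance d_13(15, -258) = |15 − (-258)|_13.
d_13(15, -258) = 1/13

Step 1 — x − y = 15 − (-258) = 273. Step 2 — v_13(273) = 1 (factor: 273 = (13^1 · 21); the sign does not affect v_p). Step 3 — |x − y|_13 = 13^{-1} = 1/13.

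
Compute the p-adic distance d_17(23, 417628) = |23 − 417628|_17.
d_17(23, 417628) = 1/83521

Step 1 — x − y = 23 − 417628 = -417605. Step 2 — v_17(-417605) = 4 (factor: -417605 = −(17^4 · 5); the sign does not affect v_p). Step 3 — |x − y|_17 = 17^{-4} = 1/83521.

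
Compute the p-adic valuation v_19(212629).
v_19(212629) = 3

v_19(n) is the largest exponent k such that 19^k divides n. Factor out: 212629 = 19^3 · 31. (Sign doesn't affect v_p.) So v_19(212629) = 3.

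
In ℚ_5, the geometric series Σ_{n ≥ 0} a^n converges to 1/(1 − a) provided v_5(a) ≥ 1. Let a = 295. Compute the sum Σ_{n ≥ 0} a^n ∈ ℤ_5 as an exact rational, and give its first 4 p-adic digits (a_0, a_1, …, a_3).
Σ a^n = 1/(1 − a) = -1/294;  first 4 digits = (1, 4, 2, 2)

v_5(a) = 1 ≥ 1, so the series converges in ℤ_5 to 1/(1 − a) = 1/(1 − 295) = -1/294. Expand this rational in ℤ_5: compute digits iteratively via d_i = x_i mod 5, x_{i+1} = (x_i − d_i)/5. The first 4 digits are (1, 4, 2, 2).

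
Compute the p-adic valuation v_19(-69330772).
v_19(-69330772) = 5

v_19(n) is the largest exponent k such that 19^k divides n. Factor out: -69330772 = -19^5 · 28. (Sign doesn't affect v_p.) So v_19(-69330772) = 5.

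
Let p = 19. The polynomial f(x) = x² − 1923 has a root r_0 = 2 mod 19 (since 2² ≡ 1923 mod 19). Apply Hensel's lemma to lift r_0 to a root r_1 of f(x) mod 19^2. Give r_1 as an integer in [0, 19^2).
r_1 = 211 (mod 361)

Hensel's recurrence: r_{i+1} = r_i − f(r_i)·(f′(r_i))^{-1} mod 19^{i+2}, with f′(x) = 2x. Iterate:
  r_0 = 2 (mod 19)
  r_1 = 211 (mod 361)
Final: r_1 = 211, and one checks f(r_1) ≡ 0 mod 19^2.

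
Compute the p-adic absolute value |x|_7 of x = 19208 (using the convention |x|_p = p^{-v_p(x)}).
|19208|_7 = 1/2401

Step 1 — compute v_7(x) by factoring powers of 7 out of the numerator and denominator: v_7(19208) = 4. Step 2 — apply |x|_p = p^{-v_p(x)} = 7^{-4} = 1/2401.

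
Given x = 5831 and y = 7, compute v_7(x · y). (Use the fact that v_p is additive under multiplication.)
v_7(40817) = 4

v_p(x) = 3 (factor: 5831 = 7^3 · 17); v_p(y) = 1 (factor: 7 = 7^1 · 1). Additivity: v_p(xy) = v_p(x) + v_p(y) = 3 + 1 = 4. (Direct check: xy = 40817 = 7^4 · (17).)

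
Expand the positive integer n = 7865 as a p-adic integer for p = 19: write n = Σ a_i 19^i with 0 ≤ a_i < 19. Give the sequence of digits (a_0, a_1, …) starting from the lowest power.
(a_0, a_1, …) = (18, 14, 2, 1)

Repeated division by 19 gives the digits low-to-high: 7865 = 18 + 14·19^1 + 2·19^2 + 1·19^3. Digit sequence: (18, 14, 2, 1).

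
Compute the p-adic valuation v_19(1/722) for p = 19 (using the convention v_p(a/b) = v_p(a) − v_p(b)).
v_19(1/722) = -2

Factor powers of 19 from the numerator and denominator of the reduced fraction: 1 = 19^0 · 1 and 722 = 19^2 · 2. Apply v_p(a/b) = v_p(a) − v_p(b): v_19(1/722) = 0 − 2 = -2.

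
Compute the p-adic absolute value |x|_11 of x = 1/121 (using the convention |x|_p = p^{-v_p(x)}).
|1/121|_11 = 121

Step 1 — compute v_11(x) by factoring powers of 11 out of the numerator and denominator: v_11(1/121) = -2. Step 2 — apply |x|_p = p^{-v_p(x)} = 11^{2} = 121.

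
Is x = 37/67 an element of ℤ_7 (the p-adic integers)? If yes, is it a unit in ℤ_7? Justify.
x ∈ ℤ_7^× (unit); v_7(x) = 0

ℤ_7 = {x ∈ ℚ_7 : v_7(x) ≥ 0} and ℤ_7^× = {x ∈ ℤ_7 : v_7(x) = 0}. Here v_7(37/67) = v_7(num) − v_7(den) = 0; compare against these criteria.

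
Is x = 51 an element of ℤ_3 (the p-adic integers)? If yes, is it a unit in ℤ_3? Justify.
x ∈ ℤ_3 but not a unit; v_3(x) = 1 > 0

ℤ_3 = {x ∈ ℚ_3 : v_3(x) ≥ 0} and ℤ_3^× = {x ∈ ℤ_3 : v_3(x) = 0}. Here v_3(51) = v_3(num) − v_3(den) = 1; compare against these criteria.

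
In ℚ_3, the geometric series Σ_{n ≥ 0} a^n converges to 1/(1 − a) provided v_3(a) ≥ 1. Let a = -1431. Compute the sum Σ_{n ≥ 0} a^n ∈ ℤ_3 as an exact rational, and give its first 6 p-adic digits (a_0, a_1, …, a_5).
Σ a^n = 1/(1 − a) = 1/1432;  first 6 digits = (1, 0, 0, 1, 0, 0)

v_3(a) = 3 ≥ 1, so the series converges in ℤ_3 to 1/(1 − a) = 1/(1 − (-1431)) = 1/1432. Expand this rational in ℤ_3: compute digits iteratively via d_i = x_i mod 3, x_{i+1} = (x_i − d_i)/3. The first 6 digits are (1, 0, 0, 1, 0, 0).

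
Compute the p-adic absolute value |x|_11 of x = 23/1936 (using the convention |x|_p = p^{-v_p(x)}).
|23/1936|_11 = 121

Step 1 — compute v_11(x) by factoring powers of 11 out of the numerator and denominator: v_11(23/1936) = -2. Step 2 — apply |x|_p = p^{-v_p(x)} = 11^{2} = 121.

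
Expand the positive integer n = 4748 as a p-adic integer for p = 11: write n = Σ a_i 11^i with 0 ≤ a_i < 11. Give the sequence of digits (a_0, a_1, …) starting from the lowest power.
(a_0, a_1, …) = (7, 2, 6, 3)

Repeated division by 11 gives the digits low-to-high: 4748 = 7 + 2·11^1 + 6·11^2 + 3·11^3. Digit sequence: (7, 2, 6, 3).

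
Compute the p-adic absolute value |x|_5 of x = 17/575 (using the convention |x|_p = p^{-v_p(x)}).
|17/575|_5 = 25

Step 1 — compute v_5(x) by factoring powers of 5 out of the numerator and denominator: v_5(17/575) = -2. Step 2 — apply |x|_p = p^{-v_p(x)} = 5^{2} = 25.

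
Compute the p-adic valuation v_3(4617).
v_3(4617) = 5

v_3(n) is the largest exponent k such that 3^k divides n. Factor out: 4617 = 3^5 · 19. (Sign doesn't affect v_p.) So v_3(4617) = 5.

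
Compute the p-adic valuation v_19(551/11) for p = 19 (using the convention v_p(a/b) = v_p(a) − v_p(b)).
v_19(551/11) = 1

Factor powers of 19 from the numerator and denominator of the reduced fraction: 551 = 19^1 · 29 and 11 = 19^0 · 11. Apply v_p(a/b) = v_p(a) − v_p(b): v_19(551/11) = 1 − 0 = 1.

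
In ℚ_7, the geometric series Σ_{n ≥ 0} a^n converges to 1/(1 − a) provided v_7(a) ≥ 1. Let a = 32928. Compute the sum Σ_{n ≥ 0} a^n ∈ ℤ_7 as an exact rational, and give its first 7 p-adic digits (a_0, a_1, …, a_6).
Σ a^n = 1/(1 − a) = -1/32927;  first 7 digits = (1, 0, 0, 5, 6, 1, 4)

v_7(a) = 3 ≥ 1, so the series converges in ℤ_7 to 1/(1 − a) = 1/(1 − 32928) = -1/32927. Expand this rational in ℤ_7: compute digits iteratively via d_i = x_i mod 7, x_{i+1} = (x_i − d_i)/7. The first 7 digits are (1, 0, 0, 5, 6, 1, 4).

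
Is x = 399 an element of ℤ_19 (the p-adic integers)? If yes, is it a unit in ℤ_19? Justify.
x ∈ ℤ_19 but not a unit; v_19(x) = 1 > 0

ℤ_19 = {x ∈ ℚ_19 : v_19(x) ≥ 0} and ℤ_19^× = {x ∈ ℤ_19 : v_19(x) = 0}. Here v_19(399) = v_19(num) − v_19(den) = 1; compare against these criteria.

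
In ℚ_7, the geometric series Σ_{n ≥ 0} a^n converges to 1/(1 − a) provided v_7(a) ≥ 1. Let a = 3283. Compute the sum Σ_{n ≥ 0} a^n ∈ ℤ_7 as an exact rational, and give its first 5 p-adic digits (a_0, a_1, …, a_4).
Σ a^n = 1/(1 − a) = -1/3282;  first 5 digits = (1, 0, 4, 2, 3)

v_7(a) = 2 ≥ 1, so the series converges in ℤ_7 to 1/(1 − a) = 1/(1 − 3283) = -1/3282. Expand this rational in ℤ_7: compute digits iteratively via d_i = x_i mod 7, x_{i+1} = (x_i − d_i)/7. The first 5 digits are (1, 0, 4, 2, 3).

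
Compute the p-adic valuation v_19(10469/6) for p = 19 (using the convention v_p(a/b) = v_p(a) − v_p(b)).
v_19(10469/6) = 2

Factor powers of 19 from the numerator and denominator of the reduced fraction: 10469 = 19^2 · 29 and 6 = 19^0 · 6. Apply v_p(a/b) = v_p(a) − v_p(b): v_19(10469/6) = 2 − 0 = 2.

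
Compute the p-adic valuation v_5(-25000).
v_5(-25000) = 5

v_5(n) is the largest exponent k such that 5^k divides n. Factor out: -25000 = -5^5 · 8. (Sign doesn't affect v_p.) So v_5(-25000) = 5.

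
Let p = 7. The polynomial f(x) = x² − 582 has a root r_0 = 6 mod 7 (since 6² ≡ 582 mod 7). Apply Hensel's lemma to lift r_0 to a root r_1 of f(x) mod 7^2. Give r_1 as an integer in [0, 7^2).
r_1 = 27 (mod 49)

Hensel's recurrence: r_{i+1} = r_i − f(r_i)·(f′(r_i))^{-1} mod 7^{i+2}, with f′(x) = 2x. Iterate:
  r_0 = 6 (mod 7)
  r_1 = 27 (mod 49)
Final: r_1 = 27, and one checks f(r_1) ≡ 0 mod 7^2.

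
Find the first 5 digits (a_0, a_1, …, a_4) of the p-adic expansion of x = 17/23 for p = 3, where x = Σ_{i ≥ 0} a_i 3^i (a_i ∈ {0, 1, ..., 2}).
(a_0, …, a_4) = (1, 2, 1, 1, 0)

v_3(17/23) = 0 (numerator and denominator both coprime to 3), so x ∈ ℤ_3^×. Compute digits iteratively via a_i = x_i mod 3, x_{i+1} = (x_i − a_i)/3, with x_0 = x:
  x_0 = 17/23;  a_0 = 1;  x_1 = (x_0 − 1)/3 = -2/23
  x_1 = -2/23;  a_1 = 2;  x_2 = (x_1 − 2)/3 = -16/23
  x_2 = -16/23;  a_2 = 1;  x_3 = (x_2 − 1)/3 = -13/23
  x_3 = -13/23;  a_3 = 1;  x_4 = (x_3 − 1)/3 = -12/23
  x_4 = -12/23;  a_4 = 0;  x_5 = (x_4 − 0)/3 = -4/23
Digits: (1, 2, 1, 1, 0).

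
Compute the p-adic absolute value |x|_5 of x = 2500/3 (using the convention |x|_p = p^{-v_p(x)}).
|2500/3|_5 = 1/625

Step 1 — compute v_5(x) by factoring powers of 5 out of the numerator and denominator: v_5(2500/3) = 4. Step 2 — apply |x|_p = p^{-v_p(x)} = 5^{-4} = 1/625.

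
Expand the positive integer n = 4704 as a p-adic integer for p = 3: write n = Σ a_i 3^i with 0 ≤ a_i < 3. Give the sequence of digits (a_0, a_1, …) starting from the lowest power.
(a_0, a_1, …) = (0, 2, 0, 0, 1, 1, 0, 2)

Repeated division by 3 gives the digits low-to-high: 4704 = 2·3^1 + 1·3^4 + 1·3^5 + 2·3^7. Digit sequence: (0, 2, 0, 0, 1, 1, 0, 2).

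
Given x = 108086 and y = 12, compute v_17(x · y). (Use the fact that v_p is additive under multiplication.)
v_17(1297032) = 3

v_p(x) = 3 (factor: 108086 = 17^3 · 22); v_p(y) = 0 (factor: 12 = 17^0 · 12). Additivity: v_p(xy) = v_p(x) + v_p(y) = 3 + 0 = 3. (Direct check: xy = 1297032 = 17^3 · (264).)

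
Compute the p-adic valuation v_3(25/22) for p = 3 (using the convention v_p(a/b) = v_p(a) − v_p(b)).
v_3(25/22) = 0

Factor powers of 3 from the numerator and denominator of the reduced fraction: 25 = 3^0 · 25 and 22 = 3^0 · 22. Apply v_p(a/b) = v_p(a) − v_p(b): v_3(25/22) = 0 − 0 = 0.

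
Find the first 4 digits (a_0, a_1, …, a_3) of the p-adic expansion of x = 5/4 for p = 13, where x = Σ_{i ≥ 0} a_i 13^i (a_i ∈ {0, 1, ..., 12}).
(a_0, …, a_3) = (11, 9, 9, 9)

v_13(5/4) = 0 (numerator and denominator both coprime to 13), so x ∈ ℤ_13^×. Compute digits iteratively via a_i = x_i mod 13, x_{i+1} = (x_i − a_i)/13, with x_0 = x:
  x_0 = 5/4;  a_0 = 11;  x_1 = (x_0 − 11)/13 = -3/4
  x_1 = -3/4;  a_1 = 9;  x_2 = (x_1 − 9)/13 = -3/4
  x_2 = -3/4;  a_2 = 9;  x_3 = (x_2 − 9)/13 = -3/4
  x_3 = -3/4;  a_3 = 9;  x_4 = (x_3 − 9)/13 = -3/4
Digits: (11, 9, 9, 9).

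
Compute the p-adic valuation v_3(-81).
v_3(-81) = 4

v_3(n) is the largest exponent k such that 3^k divides n. Factor out: -81 = -3^4 · 1. (Sign doesn't affect v_p.) So v_3(-81) = 4.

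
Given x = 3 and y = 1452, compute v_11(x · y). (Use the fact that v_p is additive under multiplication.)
v_11(4356) = 2

v_p(x) = 0 (factor: 3 = 11^0 · 3); v_p(y) = 2 (factor: 1452 = 11^2 · 12). Additivity: v_p(xy) = v_p(x) + v_p(y) = 0 + 2 = 2. (Direct check: xy = 4356 = 11^2 · (36).)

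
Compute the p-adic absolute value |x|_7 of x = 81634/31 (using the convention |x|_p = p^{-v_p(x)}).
|81634/31|_7 = 1/2401

Step 1 — compute v_7(x) by factoring powers of 7 out of the numerator and denominator: v_7(81634/31) = 4. Step 2 — apply |x|_p = p^{-v_p(x)} = 7^{-4} = 1/2401.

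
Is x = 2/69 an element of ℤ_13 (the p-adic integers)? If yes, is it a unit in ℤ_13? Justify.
x ∈ ℤ_13^× (unit); v_13(x) = 0

ℤ_13 = {x ∈ ℚ_13 : v_13(x) ≥ 0} and ℤ_13^× = {x ∈ ℤ_13 : v_13(x) = 0}. Here v_13(2/69) = v_13(num) − v_13(den) = 0; compare against these criteria.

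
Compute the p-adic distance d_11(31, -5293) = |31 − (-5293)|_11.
d_11(31, -5293) = 1/1331

Step 1 — x − y = 31 − (-5293) = 5324. Step 2 — v_11(5324) = 3 (factor: 5324 = (11^3 · 4); the sign does not affect v_p). Step 3 — |x − y|_11 = 11^{-3} = 1/1331.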